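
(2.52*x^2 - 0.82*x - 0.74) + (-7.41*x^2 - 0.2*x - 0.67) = -4.89*x^2 - 1.02*x - 1.41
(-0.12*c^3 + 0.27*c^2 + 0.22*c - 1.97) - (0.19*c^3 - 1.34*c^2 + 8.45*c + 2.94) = -0.31*c^3 + 1.61*c^2 - 8.23*c - 4.91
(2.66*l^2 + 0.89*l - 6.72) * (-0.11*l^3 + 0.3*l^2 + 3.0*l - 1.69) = -0.2926*l^5 + 0.7001*l^4 + 8.9862*l^3 - 3.8414*l^2 - 21.6641*l + 11.3568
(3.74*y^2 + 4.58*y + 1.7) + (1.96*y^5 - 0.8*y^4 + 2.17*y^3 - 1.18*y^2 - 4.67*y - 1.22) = 1.96*y^5 - 0.8*y^4 + 2.17*y^3 + 2.56*y^2 - 0.0899999999999999*y + 0.48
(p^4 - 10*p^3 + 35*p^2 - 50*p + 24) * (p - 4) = p^5 - 14*p^4 + 75*p^3 - 190*p^2 + 224*p - 96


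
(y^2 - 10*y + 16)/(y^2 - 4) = (y - 8)/(y + 2)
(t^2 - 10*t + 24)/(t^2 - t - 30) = (t - 4)/(t + 5)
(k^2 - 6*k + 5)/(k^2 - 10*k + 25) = (k - 1)/(k - 5)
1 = 1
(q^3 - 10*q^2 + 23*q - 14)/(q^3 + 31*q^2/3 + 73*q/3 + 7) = 3*(q^3 - 10*q^2 + 23*q - 14)/(3*q^3 + 31*q^2 + 73*q + 21)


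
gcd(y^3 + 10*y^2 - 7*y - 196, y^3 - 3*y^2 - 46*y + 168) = y^2 + 3*y - 28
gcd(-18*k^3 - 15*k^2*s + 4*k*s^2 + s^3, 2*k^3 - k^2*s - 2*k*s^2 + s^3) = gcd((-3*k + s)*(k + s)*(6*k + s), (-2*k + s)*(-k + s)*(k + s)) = k + s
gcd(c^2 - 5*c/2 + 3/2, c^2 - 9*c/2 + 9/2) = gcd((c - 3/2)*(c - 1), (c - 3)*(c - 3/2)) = c - 3/2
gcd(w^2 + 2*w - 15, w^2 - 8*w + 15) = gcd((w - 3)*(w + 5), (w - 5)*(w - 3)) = w - 3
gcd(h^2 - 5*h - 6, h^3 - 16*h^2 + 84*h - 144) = h - 6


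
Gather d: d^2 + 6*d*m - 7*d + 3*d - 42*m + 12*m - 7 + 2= d^2 + d*(6*m - 4) - 30*m - 5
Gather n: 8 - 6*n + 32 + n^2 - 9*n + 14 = n^2 - 15*n + 54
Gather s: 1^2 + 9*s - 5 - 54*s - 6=-45*s - 10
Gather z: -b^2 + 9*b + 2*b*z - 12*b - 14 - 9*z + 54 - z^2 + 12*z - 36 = -b^2 - 3*b - z^2 + z*(2*b + 3) + 4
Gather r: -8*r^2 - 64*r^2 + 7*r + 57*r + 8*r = -72*r^2 + 72*r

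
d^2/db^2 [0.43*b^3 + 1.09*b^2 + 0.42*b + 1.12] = 2.58*b + 2.18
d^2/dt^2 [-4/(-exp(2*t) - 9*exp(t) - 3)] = 4*(2*(2*exp(t) + 9)^2*exp(t) - (4*exp(t) + 9)*(exp(2*t) + 9*exp(t) + 3))*exp(t)/(exp(2*t) + 9*exp(t) + 3)^3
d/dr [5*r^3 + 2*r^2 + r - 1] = 15*r^2 + 4*r + 1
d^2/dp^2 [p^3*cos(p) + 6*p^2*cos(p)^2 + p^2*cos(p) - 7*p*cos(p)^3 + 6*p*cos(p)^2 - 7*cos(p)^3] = -p^3*cos(p) - 6*p^2*sin(p) - p^2*cos(p) - 12*p^2*cos(2*p) - 4*p*sin(p) - 24*p*sin(2*p) + 45*p*cos(p)/4 - 12*p*cos(2*p) + 63*p*cos(3*p)/4 + 21*sin(p)/2 - 12*sin(2*p) + 21*sin(3*p)/2 + 29*cos(p)/4 + 6*cos(2*p) + 63*cos(3*p)/4 + 6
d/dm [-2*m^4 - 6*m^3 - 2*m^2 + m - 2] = -8*m^3 - 18*m^2 - 4*m + 1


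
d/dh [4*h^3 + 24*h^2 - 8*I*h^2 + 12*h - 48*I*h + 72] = 12*h^2 + 16*h*(3 - I) + 12 - 48*I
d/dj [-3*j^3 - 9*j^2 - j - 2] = -9*j^2 - 18*j - 1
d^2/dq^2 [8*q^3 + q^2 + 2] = 48*q + 2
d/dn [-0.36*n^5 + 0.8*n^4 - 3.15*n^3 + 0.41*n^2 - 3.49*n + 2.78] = -1.8*n^4 + 3.2*n^3 - 9.45*n^2 + 0.82*n - 3.49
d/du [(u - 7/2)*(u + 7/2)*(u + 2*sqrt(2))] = 3*u^2 + 4*sqrt(2)*u - 49/4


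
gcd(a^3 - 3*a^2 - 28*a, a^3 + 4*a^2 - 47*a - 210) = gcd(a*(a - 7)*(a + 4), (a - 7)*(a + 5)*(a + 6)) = a - 7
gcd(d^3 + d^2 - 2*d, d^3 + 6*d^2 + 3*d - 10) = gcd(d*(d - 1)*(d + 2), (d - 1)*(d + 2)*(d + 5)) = d^2 + d - 2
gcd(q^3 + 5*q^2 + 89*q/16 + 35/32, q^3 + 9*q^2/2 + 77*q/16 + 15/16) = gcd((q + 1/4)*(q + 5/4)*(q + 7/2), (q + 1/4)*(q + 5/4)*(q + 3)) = q^2 + 3*q/2 + 5/16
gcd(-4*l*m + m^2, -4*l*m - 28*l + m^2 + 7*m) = 4*l - m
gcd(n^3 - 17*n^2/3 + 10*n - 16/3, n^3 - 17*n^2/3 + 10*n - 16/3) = n^3 - 17*n^2/3 + 10*n - 16/3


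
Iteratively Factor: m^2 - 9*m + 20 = (m - 5)*(m - 4)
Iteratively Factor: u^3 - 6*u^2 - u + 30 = (u - 5)*(u^2 - u - 6) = (u - 5)*(u - 3)*(u + 2)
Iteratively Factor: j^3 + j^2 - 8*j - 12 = (j + 2)*(j^2 - j - 6) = (j - 3)*(j + 2)*(j + 2)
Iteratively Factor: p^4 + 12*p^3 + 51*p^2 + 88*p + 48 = (p + 1)*(p^3 + 11*p^2 + 40*p + 48) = (p + 1)*(p + 3)*(p^2 + 8*p + 16) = (p + 1)*(p + 3)*(p + 4)*(p + 4)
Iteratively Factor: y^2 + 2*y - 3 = (y + 3)*(y - 1)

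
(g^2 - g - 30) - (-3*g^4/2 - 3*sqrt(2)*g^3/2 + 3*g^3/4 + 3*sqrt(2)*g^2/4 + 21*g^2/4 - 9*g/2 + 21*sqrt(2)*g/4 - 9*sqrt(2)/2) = 3*g^4/2 - 3*g^3/4 + 3*sqrt(2)*g^3/2 - 17*g^2/4 - 3*sqrt(2)*g^2/4 - 21*sqrt(2)*g/4 + 7*g/2 - 30 + 9*sqrt(2)/2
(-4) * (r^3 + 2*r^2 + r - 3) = -4*r^3 - 8*r^2 - 4*r + 12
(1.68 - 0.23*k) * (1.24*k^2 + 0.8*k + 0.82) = -0.2852*k^3 + 1.8992*k^2 + 1.1554*k + 1.3776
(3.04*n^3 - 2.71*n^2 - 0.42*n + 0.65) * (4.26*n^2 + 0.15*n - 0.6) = 12.9504*n^5 - 11.0886*n^4 - 4.0197*n^3 + 4.332*n^2 + 0.3495*n - 0.39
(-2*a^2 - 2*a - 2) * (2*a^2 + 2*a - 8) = -4*a^4 - 8*a^3 + 8*a^2 + 12*a + 16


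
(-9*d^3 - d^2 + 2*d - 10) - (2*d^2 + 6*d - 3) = -9*d^3 - 3*d^2 - 4*d - 7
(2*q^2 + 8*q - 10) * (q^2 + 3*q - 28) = 2*q^4 + 14*q^3 - 42*q^2 - 254*q + 280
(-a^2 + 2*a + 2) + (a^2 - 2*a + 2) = 4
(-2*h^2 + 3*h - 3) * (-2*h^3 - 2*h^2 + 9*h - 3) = 4*h^5 - 2*h^4 - 18*h^3 + 39*h^2 - 36*h + 9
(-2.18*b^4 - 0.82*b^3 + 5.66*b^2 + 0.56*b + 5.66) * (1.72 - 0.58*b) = 1.2644*b^5 - 3.274*b^4 - 4.6932*b^3 + 9.4104*b^2 - 2.3196*b + 9.7352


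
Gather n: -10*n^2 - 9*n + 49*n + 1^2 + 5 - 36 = -10*n^2 + 40*n - 30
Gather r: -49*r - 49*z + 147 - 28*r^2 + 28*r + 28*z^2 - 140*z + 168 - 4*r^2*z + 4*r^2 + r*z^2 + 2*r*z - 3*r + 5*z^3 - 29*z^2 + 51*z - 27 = r^2*(-4*z - 24) + r*(z^2 + 2*z - 24) + 5*z^3 - z^2 - 138*z + 288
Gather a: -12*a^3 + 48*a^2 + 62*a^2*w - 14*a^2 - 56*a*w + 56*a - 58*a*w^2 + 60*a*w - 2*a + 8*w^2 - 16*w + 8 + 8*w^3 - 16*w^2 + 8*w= -12*a^3 + a^2*(62*w + 34) + a*(-58*w^2 + 4*w + 54) + 8*w^3 - 8*w^2 - 8*w + 8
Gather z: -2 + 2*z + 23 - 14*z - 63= -12*z - 42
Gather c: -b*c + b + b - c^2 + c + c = 2*b - c^2 + c*(2 - b)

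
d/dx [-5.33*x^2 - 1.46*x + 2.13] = -10.66*x - 1.46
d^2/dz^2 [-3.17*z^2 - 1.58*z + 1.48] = -6.34000000000000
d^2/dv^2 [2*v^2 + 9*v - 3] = 4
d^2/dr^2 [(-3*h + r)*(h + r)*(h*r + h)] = 2*h*(-2*h + 3*r + 1)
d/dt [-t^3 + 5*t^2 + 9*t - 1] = -3*t^2 + 10*t + 9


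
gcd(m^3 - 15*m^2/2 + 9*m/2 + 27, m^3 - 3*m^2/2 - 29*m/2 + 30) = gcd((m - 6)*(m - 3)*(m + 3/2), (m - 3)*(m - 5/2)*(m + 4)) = m - 3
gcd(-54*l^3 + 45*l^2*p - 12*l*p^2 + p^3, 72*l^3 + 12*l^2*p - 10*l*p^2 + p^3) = -6*l + p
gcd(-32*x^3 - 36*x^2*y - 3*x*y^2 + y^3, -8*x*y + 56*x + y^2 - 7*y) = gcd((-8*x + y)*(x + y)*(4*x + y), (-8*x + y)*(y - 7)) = 8*x - y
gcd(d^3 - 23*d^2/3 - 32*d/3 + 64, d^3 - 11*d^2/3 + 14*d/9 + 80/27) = d - 8/3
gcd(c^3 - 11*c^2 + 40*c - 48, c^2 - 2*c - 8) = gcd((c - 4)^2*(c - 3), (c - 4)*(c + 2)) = c - 4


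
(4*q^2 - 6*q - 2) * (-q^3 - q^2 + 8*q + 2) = -4*q^5 + 2*q^4 + 40*q^3 - 38*q^2 - 28*q - 4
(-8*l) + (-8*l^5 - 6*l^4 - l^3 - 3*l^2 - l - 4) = -8*l^5 - 6*l^4 - l^3 - 3*l^2 - 9*l - 4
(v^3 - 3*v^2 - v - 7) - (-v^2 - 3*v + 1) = v^3 - 2*v^2 + 2*v - 8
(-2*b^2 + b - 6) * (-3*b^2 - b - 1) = 6*b^4 - b^3 + 19*b^2 + 5*b + 6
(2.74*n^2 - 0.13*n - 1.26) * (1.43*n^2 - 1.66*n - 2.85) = 3.9182*n^4 - 4.7343*n^3 - 9.395*n^2 + 2.4621*n + 3.591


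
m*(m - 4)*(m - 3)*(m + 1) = m^4 - 6*m^3 + 5*m^2 + 12*m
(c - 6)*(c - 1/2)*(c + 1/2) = c^3 - 6*c^2 - c/4 + 3/2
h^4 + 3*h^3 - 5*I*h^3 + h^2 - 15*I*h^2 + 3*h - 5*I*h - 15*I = (h + 3)*(h - 5*I)*(-I*h + 1)*(I*h + 1)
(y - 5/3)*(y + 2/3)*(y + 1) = y^3 - 19*y/9 - 10/9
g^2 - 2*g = g*(g - 2)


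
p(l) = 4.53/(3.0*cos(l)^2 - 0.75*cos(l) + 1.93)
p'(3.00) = -0.14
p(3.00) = 0.81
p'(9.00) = -0.45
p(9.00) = 0.89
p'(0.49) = 0.75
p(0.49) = 1.26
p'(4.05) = 1.28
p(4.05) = 1.28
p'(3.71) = 0.64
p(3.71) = 0.97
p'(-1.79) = 1.82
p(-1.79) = 2.03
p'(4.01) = 1.19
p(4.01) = 1.24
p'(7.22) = 1.59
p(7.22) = 1.78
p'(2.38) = -0.97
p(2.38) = 1.12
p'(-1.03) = -1.66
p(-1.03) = 1.94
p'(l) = 4.53*(6.0*sin(l)*cos(l) - 0.75*sin(l))/(3.0*cos(l)^2 - 0.75*cos(l) + 1.93)^2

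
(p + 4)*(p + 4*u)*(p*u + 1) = p^3*u + 4*p^2*u^2 + 4*p^2*u + p^2 + 16*p*u^2 + 4*p*u + 4*p + 16*u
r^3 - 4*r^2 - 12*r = r*(r - 6)*(r + 2)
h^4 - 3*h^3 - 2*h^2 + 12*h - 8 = (h - 2)^2*(h - 1)*(h + 2)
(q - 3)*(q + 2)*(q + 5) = q^3 + 4*q^2 - 11*q - 30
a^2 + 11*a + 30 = (a + 5)*(a + 6)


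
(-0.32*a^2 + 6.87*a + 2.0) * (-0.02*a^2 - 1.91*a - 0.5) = 0.0064*a^4 + 0.4738*a^3 - 13.0017*a^2 - 7.255*a - 1.0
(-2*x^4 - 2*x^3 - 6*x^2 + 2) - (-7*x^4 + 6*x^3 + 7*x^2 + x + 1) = 5*x^4 - 8*x^3 - 13*x^2 - x + 1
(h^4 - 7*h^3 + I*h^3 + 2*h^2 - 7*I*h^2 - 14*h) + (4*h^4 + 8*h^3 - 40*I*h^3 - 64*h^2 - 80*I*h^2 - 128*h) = 5*h^4 + h^3 - 39*I*h^3 - 62*h^2 - 87*I*h^2 - 142*h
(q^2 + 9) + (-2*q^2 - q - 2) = -q^2 - q + 7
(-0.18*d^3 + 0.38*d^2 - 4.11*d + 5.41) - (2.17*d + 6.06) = -0.18*d^3 + 0.38*d^2 - 6.28*d - 0.649999999999999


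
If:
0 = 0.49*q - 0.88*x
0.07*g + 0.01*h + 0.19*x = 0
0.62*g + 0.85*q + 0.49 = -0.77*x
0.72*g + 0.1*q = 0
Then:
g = 0.06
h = 3.95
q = -0.41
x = -0.23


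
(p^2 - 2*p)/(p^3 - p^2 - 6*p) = (2 - p)/(-p^2 + p + 6)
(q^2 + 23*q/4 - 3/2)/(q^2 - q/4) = (q + 6)/q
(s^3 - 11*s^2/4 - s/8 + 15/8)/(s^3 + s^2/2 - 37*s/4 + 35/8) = (4*s^2 - s - 3)/(4*s^2 + 12*s - 7)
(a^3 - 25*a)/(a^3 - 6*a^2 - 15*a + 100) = a*(a + 5)/(a^2 - a - 20)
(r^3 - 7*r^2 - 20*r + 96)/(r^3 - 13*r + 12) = (r - 8)/(r - 1)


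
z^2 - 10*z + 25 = (z - 5)^2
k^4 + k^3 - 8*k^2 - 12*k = k*(k - 3)*(k + 2)^2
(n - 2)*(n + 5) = n^2 + 3*n - 10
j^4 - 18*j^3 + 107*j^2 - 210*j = j*(j - 7)*(j - 6)*(j - 5)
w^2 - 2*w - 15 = (w - 5)*(w + 3)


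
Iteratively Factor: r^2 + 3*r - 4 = (r - 1)*(r + 4)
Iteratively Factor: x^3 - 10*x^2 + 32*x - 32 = (x - 4)*(x^2 - 6*x + 8) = (x - 4)*(x - 2)*(x - 4)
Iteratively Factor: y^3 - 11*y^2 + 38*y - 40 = (y - 2)*(y^2 - 9*y + 20) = (y - 4)*(y - 2)*(y - 5)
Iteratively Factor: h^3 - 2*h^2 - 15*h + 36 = (h - 3)*(h^2 + h - 12) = (h - 3)*(h + 4)*(h - 3)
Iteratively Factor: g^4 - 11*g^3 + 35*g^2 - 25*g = (g - 5)*(g^3 - 6*g^2 + 5*g) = g*(g - 5)*(g^2 - 6*g + 5) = g*(g - 5)*(g - 1)*(g - 5)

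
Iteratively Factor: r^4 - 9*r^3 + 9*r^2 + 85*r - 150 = (r + 3)*(r^3 - 12*r^2 + 45*r - 50) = (r - 2)*(r + 3)*(r^2 - 10*r + 25) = (r - 5)*(r - 2)*(r + 3)*(r - 5)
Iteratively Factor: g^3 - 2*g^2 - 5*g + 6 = (g - 3)*(g^2 + g - 2) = (g - 3)*(g + 2)*(g - 1)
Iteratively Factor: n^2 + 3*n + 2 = (n + 2)*(n + 1)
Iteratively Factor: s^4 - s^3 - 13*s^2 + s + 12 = (s - 1)*(s^3 - 13*s - 12) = (s - 1)*(s + 1)*(s^2 - s - 12) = (s - 1)*(s + 1)*(s + 3)*(s - 4)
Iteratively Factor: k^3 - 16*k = (k - 4)*(k^2 + 4*k) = (k - 4)*(k + 4)*(k)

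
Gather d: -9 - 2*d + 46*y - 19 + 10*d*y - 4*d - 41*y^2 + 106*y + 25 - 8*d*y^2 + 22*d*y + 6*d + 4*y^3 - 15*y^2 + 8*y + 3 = d*(-8*y^2 + 32*y) + 4*y^3 - 56*y^2 + 160*y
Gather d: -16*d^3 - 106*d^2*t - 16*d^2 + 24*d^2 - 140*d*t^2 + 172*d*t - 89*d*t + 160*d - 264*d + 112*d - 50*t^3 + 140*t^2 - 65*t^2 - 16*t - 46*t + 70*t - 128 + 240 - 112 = -16*d^3 + d^2*(8 - 106*t) + d*(-140*t^2 + 83*t + 8) - 50*t^3 + 75*t^2 + 8*t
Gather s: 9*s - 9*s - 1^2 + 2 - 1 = 0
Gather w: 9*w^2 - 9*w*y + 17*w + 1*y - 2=9*w^2 + w*(17 - 9*y) + y - 2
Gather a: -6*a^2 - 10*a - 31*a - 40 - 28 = -6*a^2 - 41*a - 68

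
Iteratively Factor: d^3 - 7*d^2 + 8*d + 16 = (d - 4)*(d^2 - 3*d - 4) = (d - 4)^2*(d + 1)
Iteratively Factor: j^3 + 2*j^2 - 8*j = (j + 4)*(j^2 - 2*j) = j*(j + 4)*(j - 2)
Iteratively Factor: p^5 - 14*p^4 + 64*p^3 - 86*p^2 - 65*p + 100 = (p + 1)*(p^4 - 15*p^3 + 79*p^2 - 165*p + 100) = (p - 1)*(p + 1)*(p^3 - 14*p^2 + 65*p - 100) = (p - 5)*(p - 1)*(p + 1)*(p^2 - 9*p + 20) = (p - 5)*(p - 4)*(p - 1)*(p + 1)*(p - 5)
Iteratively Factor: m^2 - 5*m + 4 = (m - 1)*(m - 4)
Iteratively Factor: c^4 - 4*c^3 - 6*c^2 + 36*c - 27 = (c + 3)*(c^3 - 7*c^2 + 15*c - 9) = (c - 3)*(c + 3)*(c^2 - 4*c + 3) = (c - 3)^2*(c + 3)*(c - 1)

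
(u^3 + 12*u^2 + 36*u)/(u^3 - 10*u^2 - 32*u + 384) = u*(u + 6)/(u^2 - 16*u + 64)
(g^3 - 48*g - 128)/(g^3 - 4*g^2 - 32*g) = (g + 4)/g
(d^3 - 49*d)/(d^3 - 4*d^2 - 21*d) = (d + 7)/(d + 3)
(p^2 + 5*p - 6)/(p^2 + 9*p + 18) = (p - 1)/(p + 3)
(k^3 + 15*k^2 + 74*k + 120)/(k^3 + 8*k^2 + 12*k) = (k^2 + 9*k + 20)/(k*(k + 2))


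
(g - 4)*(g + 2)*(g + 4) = g^3 + 2*g^2 - 16*g - 32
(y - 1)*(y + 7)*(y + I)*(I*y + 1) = I*y^4 + 6*I*y^3 - 6*I*y^2 + 6*I*y - 7*I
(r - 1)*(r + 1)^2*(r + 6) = r^4 + 7*r^3 + 5*r^2 - 7*r - 6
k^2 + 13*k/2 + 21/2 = (k + 3)*(k + 7/2)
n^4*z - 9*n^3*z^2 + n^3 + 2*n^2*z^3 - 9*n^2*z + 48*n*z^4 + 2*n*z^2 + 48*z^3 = (n - 8*z)*(n - 3*z)*(n + 2*z)*(n*z + 1)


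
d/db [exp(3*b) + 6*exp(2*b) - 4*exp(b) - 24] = (3*exp(2*b) + 12*exp(b) - 4)*exp(b)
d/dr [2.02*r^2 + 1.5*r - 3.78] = 4.04*r + 1.5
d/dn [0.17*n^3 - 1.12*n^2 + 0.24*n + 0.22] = 0.51*n^2 - 2.24*n + 0.24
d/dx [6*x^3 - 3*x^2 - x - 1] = 18*x^2 - 6*x - 1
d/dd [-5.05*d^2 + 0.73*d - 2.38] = 0.73 - 10.1*d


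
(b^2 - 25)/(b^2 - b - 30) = (b - 5)/(b - 6)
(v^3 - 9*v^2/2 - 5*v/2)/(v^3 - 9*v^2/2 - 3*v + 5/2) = v*(2*v + 1)/(2*v^2 + v - 1)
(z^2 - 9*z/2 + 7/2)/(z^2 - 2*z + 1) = (z - 7/2)/(z - 1)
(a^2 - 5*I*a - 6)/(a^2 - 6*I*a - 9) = (a - 2*I)/(a - 3*I)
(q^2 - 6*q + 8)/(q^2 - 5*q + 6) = (q - 4)/(q - 3)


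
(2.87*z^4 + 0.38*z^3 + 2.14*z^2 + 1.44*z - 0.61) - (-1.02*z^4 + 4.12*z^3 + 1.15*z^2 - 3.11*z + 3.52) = 3.89*z^4 - 3.74*z^3 + 0.99*z^2 + 4.55*z - 4.13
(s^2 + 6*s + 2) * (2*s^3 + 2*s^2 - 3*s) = 2*s^5 + 14*s^4 + 13*s^3 - 14*s^2 - 6*s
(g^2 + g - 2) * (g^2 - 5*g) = g^4 - 4*g^3 - 7*g^2 + 10*g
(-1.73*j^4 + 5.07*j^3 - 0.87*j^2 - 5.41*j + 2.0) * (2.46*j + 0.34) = -4.2558*j^5 + 11.884*j^4 - 0.4164*j^3 - 13.6044*j^2 + 3.0806*j + 0.68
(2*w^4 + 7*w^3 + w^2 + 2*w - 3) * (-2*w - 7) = -4*w^5 - 28*w^4 - 51*w^3 - 11*w^2 - 8*w + 21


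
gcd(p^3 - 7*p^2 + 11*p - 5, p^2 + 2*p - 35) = p - 5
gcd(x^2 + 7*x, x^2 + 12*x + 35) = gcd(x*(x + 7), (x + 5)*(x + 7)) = x + 7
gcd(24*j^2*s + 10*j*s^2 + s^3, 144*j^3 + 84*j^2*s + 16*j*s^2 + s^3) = 24*j^2 + 10*j*s + s^2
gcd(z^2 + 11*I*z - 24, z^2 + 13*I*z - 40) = z + 8*I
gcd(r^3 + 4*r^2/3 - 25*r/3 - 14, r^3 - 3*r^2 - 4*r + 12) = r^2 - r - 6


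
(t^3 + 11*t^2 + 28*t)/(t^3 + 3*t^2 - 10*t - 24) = t*(t + 7)/(t^2 - t - 6)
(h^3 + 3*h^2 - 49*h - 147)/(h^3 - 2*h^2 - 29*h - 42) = (h + 7)/(h + 2)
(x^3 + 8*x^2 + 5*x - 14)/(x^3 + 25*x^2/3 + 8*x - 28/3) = 3*(x - 1)/(3*x - 2)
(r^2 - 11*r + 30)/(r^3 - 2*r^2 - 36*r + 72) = (r - 5)/(r^2 + 4*r - 12)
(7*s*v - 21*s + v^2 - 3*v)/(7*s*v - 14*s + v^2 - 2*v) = (v - 3)/(v - 2)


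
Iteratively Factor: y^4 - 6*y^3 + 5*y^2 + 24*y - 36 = (y - 3)*(y^3 - 3*y^2 - 4*y + 12) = (y - 3)^2*(y^2 - 4) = (y - 3)^2*(y + 2)*(y - 2)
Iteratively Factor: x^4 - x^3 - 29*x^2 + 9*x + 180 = (x - 3)*(x^3 + 2*x^2 - 23*x - 60) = (x - 5)*(x - 3)*(x^2 + 7*x + 12) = (x - 5)*(x - 3)*(x + 4)*(x + 3)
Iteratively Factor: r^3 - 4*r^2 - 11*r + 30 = (r - 5)*(r^2 + r - 6) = (r - 5)*(r + 3)*(r - 2)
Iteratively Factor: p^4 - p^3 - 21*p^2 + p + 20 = (p + 1)*(p^3 - 2*p^2 - 19*p + 20) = (p + 1)*(p + 4)*(p^2 - 6*p + 5) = (p - 5)*(p + 1)*(p + 4)*(p - 1)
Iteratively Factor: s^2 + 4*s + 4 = (s + 2)*(s + 2)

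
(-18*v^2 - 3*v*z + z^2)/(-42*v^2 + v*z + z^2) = (3*v + z)/(7*v + z)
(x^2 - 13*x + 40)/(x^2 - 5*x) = (x - 8)/x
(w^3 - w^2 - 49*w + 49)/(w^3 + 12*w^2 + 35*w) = (w^2 - 8*w + 7)/(w*(w + 5))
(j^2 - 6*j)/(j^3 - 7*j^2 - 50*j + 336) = j/(j^2 - j - 56)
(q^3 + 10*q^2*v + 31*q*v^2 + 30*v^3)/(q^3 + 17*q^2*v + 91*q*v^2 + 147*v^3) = (q^2 + 7*q*v + 10*v^2)/(q^2 + 14*q*v + 49*v^2)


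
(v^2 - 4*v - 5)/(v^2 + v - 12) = (v^2 - 4*v - 5)/(v^2 + v - 12)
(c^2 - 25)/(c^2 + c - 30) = (c + 5)/(c + 6)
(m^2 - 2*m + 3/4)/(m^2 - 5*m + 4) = (m^2 - 2*m + 3/4)/(m^2 - 5*m + 4)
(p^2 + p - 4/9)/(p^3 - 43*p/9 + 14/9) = (3*p + 4)/(3*p^2 + p - 14)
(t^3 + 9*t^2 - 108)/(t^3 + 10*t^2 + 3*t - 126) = (t + 6)/(t + 7)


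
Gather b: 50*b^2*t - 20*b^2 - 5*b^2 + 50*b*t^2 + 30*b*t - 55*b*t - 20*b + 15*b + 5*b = b^2*(50*t - 25) + b*(50*t^2 - 25*t)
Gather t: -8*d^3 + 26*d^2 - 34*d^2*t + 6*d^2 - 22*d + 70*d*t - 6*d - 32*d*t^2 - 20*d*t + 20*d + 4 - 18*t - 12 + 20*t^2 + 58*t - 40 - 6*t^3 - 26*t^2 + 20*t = -8*d^3 + 32*d^2 - 8*d - 6*t^3 + t^2*(-32*d - 6) + t*(-34*d^2 + 50*d + 60) - 48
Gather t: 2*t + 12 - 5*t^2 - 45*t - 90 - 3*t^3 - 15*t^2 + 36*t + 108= -3*t^3 - 20*t^2 - 7*t + 30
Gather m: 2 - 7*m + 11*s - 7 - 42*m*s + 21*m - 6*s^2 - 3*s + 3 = m*(14 - 42*s) - 6*s^2 + 8*s - 2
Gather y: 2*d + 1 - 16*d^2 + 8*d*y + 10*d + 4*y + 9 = -16*d^2 + 12*d + y*(8*d + 4) + 10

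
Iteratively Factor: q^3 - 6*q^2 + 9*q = (q - 3)*(q^2 - 3*q) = (q - 3)^2*(q)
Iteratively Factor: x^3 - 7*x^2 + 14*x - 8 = (x - 4)*(x^2 - 3*x + 2) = (x - 4)*(x - 2)*(x - 1)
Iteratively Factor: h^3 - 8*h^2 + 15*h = (h)*(h^2 - 8*h + 15) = h*(h - 5)*(h - 3)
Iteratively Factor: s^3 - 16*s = (s - 4)*(s^2 + 4*s) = (s - 4)*(s + 4)*(s)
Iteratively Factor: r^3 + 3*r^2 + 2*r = (r + 1)*(r^2 + 2*r) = (r + 1)*(r + 2)*(r)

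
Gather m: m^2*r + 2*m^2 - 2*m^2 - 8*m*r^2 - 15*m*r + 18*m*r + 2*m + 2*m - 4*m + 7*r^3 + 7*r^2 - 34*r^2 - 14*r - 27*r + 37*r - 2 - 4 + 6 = m^2*r + m*(-8*r^2 + 3*r) + 7*r^3 - 27*r^2 - 4*r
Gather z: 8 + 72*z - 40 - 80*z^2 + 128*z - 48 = -80*z^2 + 200*z - 80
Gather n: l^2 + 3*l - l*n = l^2 - l*n + 3*l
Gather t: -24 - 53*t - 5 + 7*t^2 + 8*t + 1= 7*t^2 - 45*t - 28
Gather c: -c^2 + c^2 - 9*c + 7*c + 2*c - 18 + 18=0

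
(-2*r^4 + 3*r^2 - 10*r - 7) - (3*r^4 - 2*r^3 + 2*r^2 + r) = -5*r^4 + 2*r^3 + r^2 - 11*r - 7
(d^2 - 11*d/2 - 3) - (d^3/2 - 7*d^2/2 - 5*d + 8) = -d^3/2 + 9*d^2/2 - d/2 - 11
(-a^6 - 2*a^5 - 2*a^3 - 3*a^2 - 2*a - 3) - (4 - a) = -a^6 - 2*a^5 - 2*a^3 - 3*a^2 - a - 7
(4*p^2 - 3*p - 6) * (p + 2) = 4*p^3 + 5*p^2 - 12*p - 12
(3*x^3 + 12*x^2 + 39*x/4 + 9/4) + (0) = 3*x^3 + 12*x^2 + 39*x/4 + 9/4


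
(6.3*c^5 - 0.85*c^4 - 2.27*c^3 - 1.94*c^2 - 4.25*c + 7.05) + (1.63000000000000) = 6.3*c^5 - 0.85*c^4 - 2.27*c^3 - 1.94*c^2 - 4.25*c + 8.68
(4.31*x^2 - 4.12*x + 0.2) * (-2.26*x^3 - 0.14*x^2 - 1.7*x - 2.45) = -9.7406*x^5 + 8.7078*x^4 - 7.2022*x^3 - 3.5835*x^2 + 9.754*x - 0.49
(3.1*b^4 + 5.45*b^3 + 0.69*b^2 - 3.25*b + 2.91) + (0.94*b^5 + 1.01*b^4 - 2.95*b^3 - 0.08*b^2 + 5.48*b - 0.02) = 0.94*b^5 + 4.11*b^4 + 2.5*b^3 + 0.61*b^2 + 2.23*b + 2.89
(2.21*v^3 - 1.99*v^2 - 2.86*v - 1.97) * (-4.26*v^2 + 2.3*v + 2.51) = -9.4146*v^5 + 13.5604*v^4 + 13.1537*v^3 - 3.1807*v^2 - 11.7096*v - 4.9447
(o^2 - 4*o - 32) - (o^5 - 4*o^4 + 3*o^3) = -o^5 + 4*o^4 - 3*o^3 + o^2 - 4*o - 32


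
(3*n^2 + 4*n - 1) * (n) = 3*n^3 + 4*n^2 - n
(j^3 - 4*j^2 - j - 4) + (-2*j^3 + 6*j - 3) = -j^3 - 4*j^2 + 5*j - 7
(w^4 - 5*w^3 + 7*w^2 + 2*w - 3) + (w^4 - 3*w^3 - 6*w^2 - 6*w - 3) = 2*w^4 - 8*w^3 + w^2 - 4*w - 6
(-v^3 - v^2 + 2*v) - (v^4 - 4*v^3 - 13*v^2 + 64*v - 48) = -v^4 + 3*v^3 + 12*v^2 - 62*v + 48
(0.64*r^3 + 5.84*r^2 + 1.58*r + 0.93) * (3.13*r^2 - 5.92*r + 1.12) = 2.0032*r^5 + 14.4904*r^4 - 28.9106*r^3 + 0.0981000000000005*r^2 - 3.736*r + 1.0416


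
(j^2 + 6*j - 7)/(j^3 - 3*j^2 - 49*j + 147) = (j - 1)/(j^2 - 10*j + 21)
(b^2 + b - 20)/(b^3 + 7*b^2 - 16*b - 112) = (b + 5)/(b^2 + 11*b + 28)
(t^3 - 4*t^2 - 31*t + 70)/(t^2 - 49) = (t^2 + 3*t - 10)/(t + 7)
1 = 1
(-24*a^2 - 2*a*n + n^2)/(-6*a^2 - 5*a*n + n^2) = (4*a + n)/(a + n)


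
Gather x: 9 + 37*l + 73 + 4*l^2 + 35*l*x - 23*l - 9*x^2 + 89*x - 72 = 4*l^2 + 14*l - 9*x^2 + x*(35*l + 89) + 10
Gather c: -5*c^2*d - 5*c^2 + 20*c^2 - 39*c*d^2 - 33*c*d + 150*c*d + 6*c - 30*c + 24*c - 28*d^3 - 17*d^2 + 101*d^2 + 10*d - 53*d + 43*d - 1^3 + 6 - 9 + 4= c^2*(15 - 5*d) + c*(-39*d^2 + 117*d) - 28*d^3 + 84*d^2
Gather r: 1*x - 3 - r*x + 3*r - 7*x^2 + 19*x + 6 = r*(3 - x) - 7*x^2 + 20*x + 3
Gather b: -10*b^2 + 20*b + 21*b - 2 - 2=-10*b^2 + 41*b - 4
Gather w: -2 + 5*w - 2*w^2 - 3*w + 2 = -2*w^2 + 2*w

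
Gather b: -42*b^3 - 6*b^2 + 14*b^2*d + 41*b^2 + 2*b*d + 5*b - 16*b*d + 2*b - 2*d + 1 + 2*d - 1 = -42*b^3 + b^2*(14*d + 35) + b*(7 - 14*d)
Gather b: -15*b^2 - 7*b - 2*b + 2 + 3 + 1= -15*b^2 - 9*b + 6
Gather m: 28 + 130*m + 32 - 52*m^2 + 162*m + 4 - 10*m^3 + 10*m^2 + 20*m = -10*m^3 - 42*m^2 + 312*m + 64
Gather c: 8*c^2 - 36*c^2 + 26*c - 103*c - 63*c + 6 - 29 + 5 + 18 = -28*c^2 - 140*c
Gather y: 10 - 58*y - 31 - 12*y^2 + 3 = -12*y^2 - 58*y - 18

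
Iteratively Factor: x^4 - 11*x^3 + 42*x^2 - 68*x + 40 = (x - 5)*(x^3 - 6*x^2 + 12*x - 8) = (x - 5)*(x - 2)*(x^2 - 4*x + 4) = (x - 5)*(x - 2)^2*(x - 2)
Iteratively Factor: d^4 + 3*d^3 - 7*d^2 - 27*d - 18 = (d - 3)*(d^3 + 6*d^2 + 11*d + 6) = (d - 3)*(d + 1)*(d^2 + 5*d + 6) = (d - 3)*(d + 1)*(d + 2)*(d + 3)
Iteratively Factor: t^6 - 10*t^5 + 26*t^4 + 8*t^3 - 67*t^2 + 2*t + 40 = (t - 5)*(t^5 - 5*t^4 + t^3 + 13*t^2 - 2*t - 8) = (t - 5)*(t - 2)*(t^4 - 3*t^3 - 5*t^2 + 3*t + 4) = (t - 5)*(t - 2)*(t + 1)*(t^3 - 4*t^2 - t + 4) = (t - 5)*(t - 2)*(t - 1)*(t + 1)*(t^2 - 3*t - 4) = (t - 5)*(t - 2)*(t - 1)*(t + 1)^2*(t - 4)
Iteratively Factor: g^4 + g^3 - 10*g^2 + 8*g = (g + 4)*(g^3 - 3*g^2 + 2*g) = (g - 1)*(g + 4)*(g^2 - 2*g) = (g - 2)*(g - 1)*(g + 4)*(g)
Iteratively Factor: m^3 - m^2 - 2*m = (m)*(m^2 - m - 2) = m*(m + 1)*(m - 2)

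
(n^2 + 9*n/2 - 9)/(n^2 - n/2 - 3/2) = (n + 6)/(n + 1)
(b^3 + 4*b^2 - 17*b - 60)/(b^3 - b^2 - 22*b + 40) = (b + 3)/(b - 2)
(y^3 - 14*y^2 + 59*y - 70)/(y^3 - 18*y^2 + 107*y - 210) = (y - 2)/(y - 6)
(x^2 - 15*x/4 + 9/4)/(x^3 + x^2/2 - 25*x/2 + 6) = (4*x - 3)/(2*(2*x^2 + 7*x - 4))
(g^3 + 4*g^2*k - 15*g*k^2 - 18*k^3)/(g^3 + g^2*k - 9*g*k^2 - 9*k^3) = (g + 6*k)/(g + 3*k)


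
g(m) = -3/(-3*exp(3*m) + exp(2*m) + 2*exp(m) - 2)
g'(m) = -3*(9*exp(3*m) - 2*exp(2*m) - 2*exp(m))/(-3*exp(3*m) + exp(2*m) + 2*exp(m) - 2)^2 = (-27*exp(2*m) + 6*exp(m) + 6)*exp(m)/(3*exp(3*m) - exp(2*m) - 2*exp(m) + 2)^2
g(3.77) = 0.00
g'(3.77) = -0.00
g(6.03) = 0.00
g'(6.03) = -0.00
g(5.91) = 0.00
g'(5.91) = -0.00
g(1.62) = 0.01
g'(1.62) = -0.03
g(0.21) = 0.82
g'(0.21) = -2.57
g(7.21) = 0.00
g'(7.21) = -0.00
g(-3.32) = 1.56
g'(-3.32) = 0.06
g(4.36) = 0.00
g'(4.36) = -0.00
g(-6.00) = 1.50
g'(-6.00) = 0.00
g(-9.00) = 1.50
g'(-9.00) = 0.00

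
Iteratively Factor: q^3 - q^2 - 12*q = (q)*(q^2 - q - 12) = q*(q - 4)*(q + 3)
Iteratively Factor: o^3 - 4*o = (o + 2)*(o^2 - 2*o) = o*(o + 2)*(o - 2)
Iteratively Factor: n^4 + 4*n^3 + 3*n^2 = (n + 1)*(n^3 + 3*n^2) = n*(n + 1)*(n^2 + 3*n) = n^2*(n + 1)*(n + 3)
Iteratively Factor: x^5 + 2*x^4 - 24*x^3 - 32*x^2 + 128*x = (x + 4)*(x^4 - 2*x^3 - 16*x^2 + 32*x) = x*(x + 4)*(x^3 - 2*x^2 - 16*x + 32) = x*(x - 2)*(x + 4)*(x^2 - 16) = x*(x - 4)*(x - 2)*(x + 4)*(x + 4)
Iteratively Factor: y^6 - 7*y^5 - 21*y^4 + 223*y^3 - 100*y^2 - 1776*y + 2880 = (y - 3)*(y^5 - 4*y^4 - 33*y^3 + 124*y^2 + 272*y - 960) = (y - 5)*(y - 3)*(y^4 + y^3 - 28*y^2 - 16*y + 192) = (y - 5)*(y - 4)*(y - 3)*(y^3 + 5*y^2 - 8*y - 48) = (y - 5)*(y - 4)*(y - 3)*(y + 4)*(y^2 + y - 12) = (y - 5)*(y - 4)*(y - 3)^2*(y + 4)*(y + 4)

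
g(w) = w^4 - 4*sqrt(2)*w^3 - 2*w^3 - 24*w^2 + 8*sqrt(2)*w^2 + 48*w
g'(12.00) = 3347.77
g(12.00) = 6254.13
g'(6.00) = -67.18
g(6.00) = -526.59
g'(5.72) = -100.09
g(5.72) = -503.00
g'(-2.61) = -113.37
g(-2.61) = -29.16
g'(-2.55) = -102.99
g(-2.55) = -35.65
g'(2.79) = -114.72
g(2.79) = -70.53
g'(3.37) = -145.29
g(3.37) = -146.39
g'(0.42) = 33.59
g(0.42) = 17.39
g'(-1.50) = 20.88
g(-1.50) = -69.64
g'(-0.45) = 54.40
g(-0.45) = -23.43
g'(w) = 4*w^3 - 12*sqrt(2)*w^2 - 6*w^2 - 48*w + 16*sqrt(2)*w + 48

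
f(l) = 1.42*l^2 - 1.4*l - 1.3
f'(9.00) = 24.16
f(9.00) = 101.12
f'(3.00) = 7.12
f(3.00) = 7.28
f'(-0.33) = -2.34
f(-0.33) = -0.68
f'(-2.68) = -9.01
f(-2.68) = 12.65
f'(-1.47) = -5.57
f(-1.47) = 3.83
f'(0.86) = 1.04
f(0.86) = -1.45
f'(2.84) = 6.67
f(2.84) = 6.18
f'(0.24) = -0.72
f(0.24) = -1.55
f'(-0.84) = -3.79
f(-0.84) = 0.88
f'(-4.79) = -15.00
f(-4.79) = 37.99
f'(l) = 2.84*l - 1.4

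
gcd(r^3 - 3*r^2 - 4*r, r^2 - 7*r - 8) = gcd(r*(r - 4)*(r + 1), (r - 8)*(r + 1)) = r + 1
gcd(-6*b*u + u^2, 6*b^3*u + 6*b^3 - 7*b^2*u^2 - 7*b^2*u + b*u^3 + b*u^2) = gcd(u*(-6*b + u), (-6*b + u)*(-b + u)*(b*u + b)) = -6*b + u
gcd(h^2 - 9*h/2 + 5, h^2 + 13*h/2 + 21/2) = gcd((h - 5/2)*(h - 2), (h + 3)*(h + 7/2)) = 1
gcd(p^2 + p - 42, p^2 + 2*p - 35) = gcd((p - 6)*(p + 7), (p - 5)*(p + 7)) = p + 7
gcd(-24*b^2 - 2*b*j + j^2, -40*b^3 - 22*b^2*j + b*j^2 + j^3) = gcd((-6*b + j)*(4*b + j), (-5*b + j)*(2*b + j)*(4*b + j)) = 4*b + j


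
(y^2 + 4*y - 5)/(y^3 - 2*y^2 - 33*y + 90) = (y^2 + 4*y - 5)/(y^3 - 2*y^2 - 33*y + 90)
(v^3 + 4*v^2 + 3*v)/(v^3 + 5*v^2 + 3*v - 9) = v*(v + 1)/(v^2 + 2*v - 3)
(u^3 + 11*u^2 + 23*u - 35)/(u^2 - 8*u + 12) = (u^3 + 11*u^2 + 23*u - 35)/(u^2 - 8*u + 12)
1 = 1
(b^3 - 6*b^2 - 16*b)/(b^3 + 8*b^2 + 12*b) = (b - 8)/(b + 6)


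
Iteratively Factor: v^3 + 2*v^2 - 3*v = (v + 3)*(v^2 - v) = (v - 1)*(v + 3)*(v)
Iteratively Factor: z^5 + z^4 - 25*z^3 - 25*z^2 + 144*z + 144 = (z + 3)*(z^4 - 2*z^3 - 19*z^2 + 32*z + 48) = (z - 4)*(z + 3)*(z^3 + 2*z^2 - 11*z - 12) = (z - 4)*(z - 3)*(z + 3)*(z^2 + 5*z + 4) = (z - 4)*(z - 3)*(z + 1)*(z + 3)*(z + 4)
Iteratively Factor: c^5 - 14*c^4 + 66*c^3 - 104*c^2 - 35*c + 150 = (c + 1)*(c^4 - 15*c^3 + 81*c^2 - 185*c + 150) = (c - 2)*(c + 1)*(c^3 - 13*c^2 + 55*c - 75) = (c - 5)*(c - 2)*(c + 1)*(c^2 - 8*c + 15) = (c - 5)*(c - 3)*(c - 2)*(c + 1)*(c - 5)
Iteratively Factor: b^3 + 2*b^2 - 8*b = (b + 4)*(b^2 - 2*b) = b*(b + 4)*(b - 2)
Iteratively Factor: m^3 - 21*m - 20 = (m + 1)*(m^2 - m - 20) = (m - 5)*(m + 1)*(m + 4)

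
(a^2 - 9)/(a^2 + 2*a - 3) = (a - 3)/(a - 1)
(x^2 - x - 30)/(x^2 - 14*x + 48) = (x + 5)/(x - 8)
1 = 1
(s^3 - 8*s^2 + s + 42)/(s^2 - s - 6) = s - 7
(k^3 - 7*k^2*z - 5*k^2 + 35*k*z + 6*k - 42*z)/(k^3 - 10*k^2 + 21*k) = (k^2 - 7*k*z - 2*k + 14*z)/(k*(k - 7))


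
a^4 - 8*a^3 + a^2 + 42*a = a*(a - 7)*(a - 3)*(a + 2)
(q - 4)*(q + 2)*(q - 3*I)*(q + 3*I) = q^4 - 2*q^3 + q^2 - 18*q - 72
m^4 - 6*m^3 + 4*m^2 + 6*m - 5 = (m - 5)*(m - 1)^2*(m + 1)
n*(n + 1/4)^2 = n^3 + n^2/2 + n/16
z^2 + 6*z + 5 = (z + 1)*(z + 5)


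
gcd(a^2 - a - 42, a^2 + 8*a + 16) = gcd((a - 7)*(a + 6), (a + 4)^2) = 1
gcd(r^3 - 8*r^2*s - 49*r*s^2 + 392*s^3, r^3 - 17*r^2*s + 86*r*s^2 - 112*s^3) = r^2 - 15*r*s + 56*s^2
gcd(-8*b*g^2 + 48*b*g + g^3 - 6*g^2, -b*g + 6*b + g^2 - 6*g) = g - 6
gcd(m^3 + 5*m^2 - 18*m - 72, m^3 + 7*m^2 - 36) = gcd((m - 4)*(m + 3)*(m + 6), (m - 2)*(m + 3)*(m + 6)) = m^2 + 9*m + 18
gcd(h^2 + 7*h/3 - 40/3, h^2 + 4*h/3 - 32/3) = h - 8/3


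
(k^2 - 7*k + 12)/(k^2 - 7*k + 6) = (k^2 - 7*k + 12)/(k^2 - 7*k + 6)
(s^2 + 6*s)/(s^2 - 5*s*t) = (s + 6)/(s - 5*t)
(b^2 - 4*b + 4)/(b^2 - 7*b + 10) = (b - 2)/(b - 5)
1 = 1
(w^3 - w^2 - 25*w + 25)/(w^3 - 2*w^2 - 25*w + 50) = (w - 1)/(w - 2)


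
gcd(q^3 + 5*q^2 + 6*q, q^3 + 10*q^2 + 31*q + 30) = q^2 + 5*q + 6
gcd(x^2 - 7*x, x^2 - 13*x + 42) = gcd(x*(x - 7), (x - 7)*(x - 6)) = x - 7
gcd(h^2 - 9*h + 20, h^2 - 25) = h - 5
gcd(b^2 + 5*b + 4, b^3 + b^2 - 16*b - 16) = b^2 + 5*b + 4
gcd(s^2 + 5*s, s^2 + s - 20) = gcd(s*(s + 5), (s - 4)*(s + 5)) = s + 5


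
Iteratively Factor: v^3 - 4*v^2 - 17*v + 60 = (v - 3)*(v^2 - v - 20) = (v - 5)*(v - 3)*(v + 4)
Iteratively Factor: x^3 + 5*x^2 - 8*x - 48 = (x + 4)*(x^2 + x - 12) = (x + 4)^2*(x - 3)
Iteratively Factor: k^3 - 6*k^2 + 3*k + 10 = (k + 1)*(k^2 - 7*k + 10) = (k - 2)*(k + 1)*(k - 5)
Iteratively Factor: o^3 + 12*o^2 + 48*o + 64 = (o + 4)*(o^2 + 8*o + 16) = (o + 4)^2*(o + 4)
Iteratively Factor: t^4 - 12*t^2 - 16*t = (t - 4)*(t^3 + 4*t^2 + 4*t) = (t - 4)*(t + 2)*(t^2 + 2*t) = t*(t - 4)*(t + 2)*(t + 2)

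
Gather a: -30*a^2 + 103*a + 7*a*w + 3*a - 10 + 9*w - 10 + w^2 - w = -30*a^2 + a*(7*w + 106) + w^2 + 8*w - 20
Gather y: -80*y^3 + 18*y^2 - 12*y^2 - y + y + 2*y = -80*y^3 + 6*y^2 + 2*y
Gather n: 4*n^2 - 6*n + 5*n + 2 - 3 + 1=4*n^2 - n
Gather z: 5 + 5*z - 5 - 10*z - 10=-5*z - 10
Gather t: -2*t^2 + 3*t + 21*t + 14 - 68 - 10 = -2*t^2 + 24*t - 64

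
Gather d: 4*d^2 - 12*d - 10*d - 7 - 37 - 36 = 4*d^2 - 22*d - 80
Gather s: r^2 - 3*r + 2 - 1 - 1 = r^2 - 3*r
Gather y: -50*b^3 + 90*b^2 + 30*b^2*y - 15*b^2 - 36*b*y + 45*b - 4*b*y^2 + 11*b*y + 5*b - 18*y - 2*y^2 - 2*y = -50*b^3 + 75*b^2 + 50*b + y^2*(-4*b - 2) + y*(30*b^2 - 25*b - 20)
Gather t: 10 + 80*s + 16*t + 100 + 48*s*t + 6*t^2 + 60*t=80*s + 6*t^2 + t*(48*s + 76) + 110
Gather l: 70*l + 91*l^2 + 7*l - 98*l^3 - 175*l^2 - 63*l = -98*l^3 - 84*l^2 + 14*l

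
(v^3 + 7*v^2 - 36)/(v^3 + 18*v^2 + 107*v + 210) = (v^2 + v - 6)/(v^2 + 12*v + 35)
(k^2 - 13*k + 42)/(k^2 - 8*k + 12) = (k - 7)/(k - 2)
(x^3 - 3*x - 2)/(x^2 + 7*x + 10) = (x^3 - 3*x - 2)/(x^2 + 7*x + 10)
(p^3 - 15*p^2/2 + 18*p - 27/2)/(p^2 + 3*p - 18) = (2*p^2 - 9*p + 9)/(2*(p + 6))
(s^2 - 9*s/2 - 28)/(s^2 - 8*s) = (s + 7/2)/s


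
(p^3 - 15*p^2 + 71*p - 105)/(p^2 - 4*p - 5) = (p^2 - 10*p + 21)/(p + 1)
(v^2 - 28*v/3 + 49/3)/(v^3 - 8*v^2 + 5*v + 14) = (v - 7/3)/(v^2 - v - 2)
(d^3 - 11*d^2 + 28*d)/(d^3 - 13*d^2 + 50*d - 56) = d/(d - 2)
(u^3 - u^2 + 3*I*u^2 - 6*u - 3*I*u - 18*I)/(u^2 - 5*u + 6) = (u^2 + u*(2 + 3*I) + 6*I)/(u - 2)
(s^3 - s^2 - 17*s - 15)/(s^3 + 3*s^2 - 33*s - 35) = (s + 3)/(s + 7)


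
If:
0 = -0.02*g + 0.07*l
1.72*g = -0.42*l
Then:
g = 0.00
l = 0.00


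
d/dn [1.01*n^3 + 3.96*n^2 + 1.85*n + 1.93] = 3.03*n^2 + 7.92*n + 1.85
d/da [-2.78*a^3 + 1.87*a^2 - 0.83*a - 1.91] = -8.34*a^2 + 3.74*a - 0.83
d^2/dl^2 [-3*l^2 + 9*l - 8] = -6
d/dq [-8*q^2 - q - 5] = -16*q - 1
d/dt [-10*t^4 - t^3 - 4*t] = -40*t^3 - 3*t^2 - 4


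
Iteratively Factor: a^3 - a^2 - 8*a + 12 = (a - 2)*(a^2 + a - 6) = (a - 2)^2*(a + 3)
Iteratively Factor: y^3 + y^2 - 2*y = (y + 2)*(y^2 - y) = y*(y + 2)*(y - 1)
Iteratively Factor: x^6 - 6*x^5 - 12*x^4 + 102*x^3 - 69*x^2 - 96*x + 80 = (x - 1)*(x^5 - 5*x^4 - 17*x^3 + 85*x^2 + 16*x - 80) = (x - 5)*(x - 1)*(x^4 - 17*x^2 + 16) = (x - 5)*(x - 4)*(x - 1)*(x^3 + 4*x^2 - x - 4) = (x - 5)*(x - 4)*(x - 1)*(x + 1)*(x^2 + 3*x - 4) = (x - 5)*(x - 4)*(x - 1)^2*(x + 1)*(x + 4)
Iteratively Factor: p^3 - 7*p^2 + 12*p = (p - 3)*(p^2 - 4*p) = p*(p - 3)*(p - 4)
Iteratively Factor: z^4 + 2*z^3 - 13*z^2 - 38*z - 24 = (z - 4)*(z^3 + 6*z^2 + 11*z + 6) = (z - 4)*(z + 1)*(z^2 + 5*z + 6) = (z - 4)*(z + 1)*(z + 3)*(z + 2)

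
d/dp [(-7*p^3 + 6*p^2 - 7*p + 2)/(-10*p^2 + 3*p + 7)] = (70*p^4 - 42*p^3 - 199*p^2 + 124*p - 55)/(100*p^4 - 60*p^3 - 131*p^2 + 42*p + 49)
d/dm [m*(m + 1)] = 2*m + 1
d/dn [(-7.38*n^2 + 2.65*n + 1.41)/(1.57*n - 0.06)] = (-11.5866*n^2 + 0.8856*n - 2.3727)/(2.4649*n^2 - 0.1884*n + 0.0036)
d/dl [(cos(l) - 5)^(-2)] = 2*sin(l)/(cos(l) - 5)^3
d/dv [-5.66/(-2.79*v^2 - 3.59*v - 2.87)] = (-31.5828*v - 20.3194)/(2.79*v^2 + 3.59*v + 2.87)^2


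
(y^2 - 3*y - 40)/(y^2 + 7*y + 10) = (y - 8)/(y + 2)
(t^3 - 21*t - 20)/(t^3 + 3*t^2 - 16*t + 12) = (t^3 - 21*t - 20)/(t^3 + 3*t^2 - 16*t + 12)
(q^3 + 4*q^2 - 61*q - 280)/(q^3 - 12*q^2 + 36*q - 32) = (q^2 + 12*q + 35)/(q^2 - 4*q + 4)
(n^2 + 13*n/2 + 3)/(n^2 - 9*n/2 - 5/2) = (n + 6)/(n - 5)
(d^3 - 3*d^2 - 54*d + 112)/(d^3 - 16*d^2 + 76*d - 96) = (d + 7)/(d - 6)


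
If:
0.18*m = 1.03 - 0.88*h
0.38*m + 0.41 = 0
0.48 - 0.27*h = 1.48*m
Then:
No Solution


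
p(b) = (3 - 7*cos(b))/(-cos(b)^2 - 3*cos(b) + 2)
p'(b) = (3 - 7*cos(b))*(-2*sin(b)*cos(b) - 3*sin(b))/(-cos(b)^2 - 3*cos(b) + 2)^2 + 7*sin(b)/(-cos(b)^2 - 3*cos(b) + 2) = (7*cos(b)^2 - 6*cos(b) + 5)*sin(b)/(cos(b)^2 + 3*cos(b) - 2)^2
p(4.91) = 1.18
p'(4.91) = -2.13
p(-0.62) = 2.44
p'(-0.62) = -2.27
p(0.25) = 2.05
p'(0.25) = 0.42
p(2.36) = 2.20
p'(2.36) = 0.69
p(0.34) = 2.10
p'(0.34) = 0.63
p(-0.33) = 2.09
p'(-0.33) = -0.60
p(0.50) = 2.24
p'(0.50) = 1.25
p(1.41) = 1.26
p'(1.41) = 1.87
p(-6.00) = 2.06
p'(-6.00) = 0.49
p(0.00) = 2.00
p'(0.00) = 0.00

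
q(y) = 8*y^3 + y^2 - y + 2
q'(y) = 24*y^2 + 2*y - 1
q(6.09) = 1839.93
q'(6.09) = 901.29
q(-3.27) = -263.76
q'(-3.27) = 249.09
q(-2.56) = -123.10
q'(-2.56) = 151.17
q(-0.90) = -2.12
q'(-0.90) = 16.64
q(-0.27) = 2.19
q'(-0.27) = 0.21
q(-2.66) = -138.83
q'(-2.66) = 163.49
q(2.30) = 102.33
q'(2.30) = 130.56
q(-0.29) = 2.18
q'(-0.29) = 0.44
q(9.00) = 5906.00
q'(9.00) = 1961.00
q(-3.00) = -202.00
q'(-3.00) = 209.00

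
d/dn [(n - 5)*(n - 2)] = 2*n - 7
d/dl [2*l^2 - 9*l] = 4*l - 9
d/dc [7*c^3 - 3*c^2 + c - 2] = 21*c^2 - 6*c + 1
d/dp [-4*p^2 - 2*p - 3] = -8*p - 2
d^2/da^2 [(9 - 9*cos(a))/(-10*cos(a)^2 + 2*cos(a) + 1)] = 9*(225*(1 - cos(2*a))^2*cos(a) - 95*(1 - cos(2*a))^2 - 287*cos(a) - 103*cos(2*a) + 180*cos(3*a) - 50*cos(5*a) + 309)/(2*cos(a) - 5*cos(2*a) - 4)^3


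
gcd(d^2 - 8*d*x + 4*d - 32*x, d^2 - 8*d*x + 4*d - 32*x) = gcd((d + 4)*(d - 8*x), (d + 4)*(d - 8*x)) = -d^2 + 8*d*x - 4*d + 32*x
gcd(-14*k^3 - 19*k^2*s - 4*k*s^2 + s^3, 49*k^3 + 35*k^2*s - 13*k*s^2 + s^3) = -7*k^2 - 6*k*s + s^2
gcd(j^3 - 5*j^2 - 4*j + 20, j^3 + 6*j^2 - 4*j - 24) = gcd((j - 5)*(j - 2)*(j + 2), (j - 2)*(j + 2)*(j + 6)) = j^2 - 4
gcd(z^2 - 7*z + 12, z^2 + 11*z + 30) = 1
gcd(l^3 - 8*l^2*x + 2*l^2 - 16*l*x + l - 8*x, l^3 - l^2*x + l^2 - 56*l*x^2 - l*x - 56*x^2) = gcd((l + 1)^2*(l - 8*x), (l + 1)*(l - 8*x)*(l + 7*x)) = -l^2 + 8*l*x - l + 8*x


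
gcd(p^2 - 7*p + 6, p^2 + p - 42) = p - 6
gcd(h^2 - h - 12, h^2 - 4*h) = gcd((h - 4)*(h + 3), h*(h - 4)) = h - 4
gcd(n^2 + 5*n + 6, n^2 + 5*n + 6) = n^2 + 5*n + 6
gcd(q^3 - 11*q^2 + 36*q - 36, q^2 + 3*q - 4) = 1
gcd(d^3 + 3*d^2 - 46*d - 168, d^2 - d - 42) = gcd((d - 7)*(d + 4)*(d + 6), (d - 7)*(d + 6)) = d^2 - d - 42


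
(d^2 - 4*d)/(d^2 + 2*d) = (d - 4)/(d + 2)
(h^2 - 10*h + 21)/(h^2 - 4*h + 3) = (h - 7)/(h - 1)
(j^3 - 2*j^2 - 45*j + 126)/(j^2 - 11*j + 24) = (j^2 + j - 42)/(j - 8)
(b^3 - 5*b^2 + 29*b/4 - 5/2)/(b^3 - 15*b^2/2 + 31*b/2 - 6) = (b^2 - 9*b/2 + 5)/(b^2 - 7*b + 12)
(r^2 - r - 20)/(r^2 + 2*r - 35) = (r + 4)/(r + 7)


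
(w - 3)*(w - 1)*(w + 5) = w^3 + w^2 - 17*w + 15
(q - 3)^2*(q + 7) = q^3 + q^2 - 33*q + 63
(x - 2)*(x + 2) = x^2 - 4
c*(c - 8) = c^2 - 8*c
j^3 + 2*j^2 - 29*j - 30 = (j - 5)*(j + 1)*(j + 6)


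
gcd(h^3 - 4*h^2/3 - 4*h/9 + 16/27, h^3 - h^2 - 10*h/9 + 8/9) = h^2 - 2*h + 8/9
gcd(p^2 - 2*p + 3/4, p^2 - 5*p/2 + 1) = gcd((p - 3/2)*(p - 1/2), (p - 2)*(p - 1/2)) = p - 1/2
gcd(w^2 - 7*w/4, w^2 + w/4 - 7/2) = w - 7/4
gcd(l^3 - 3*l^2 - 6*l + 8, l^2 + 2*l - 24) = l - 4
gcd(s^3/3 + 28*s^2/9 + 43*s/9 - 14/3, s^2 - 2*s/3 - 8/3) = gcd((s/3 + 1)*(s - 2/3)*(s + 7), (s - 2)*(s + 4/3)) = 1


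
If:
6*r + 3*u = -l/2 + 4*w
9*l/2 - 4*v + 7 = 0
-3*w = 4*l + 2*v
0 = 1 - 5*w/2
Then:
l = -94/125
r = 247/750 - u/2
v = 113/125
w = 2/5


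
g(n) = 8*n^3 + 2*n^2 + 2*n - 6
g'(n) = 24*n^2 + 4*n + 2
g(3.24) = 293.57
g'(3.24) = 266.90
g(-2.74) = -161.03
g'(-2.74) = 171.22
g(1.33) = 19.02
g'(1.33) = 49.77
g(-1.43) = -28.16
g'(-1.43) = 45.36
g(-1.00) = -14.00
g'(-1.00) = 22.00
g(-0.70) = -9.16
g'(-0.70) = 10.96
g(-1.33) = -23.94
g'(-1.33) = 39.13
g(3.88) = 499.16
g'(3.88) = 378.83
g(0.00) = -6.00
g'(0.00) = 2.00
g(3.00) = 234.00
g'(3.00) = 230.00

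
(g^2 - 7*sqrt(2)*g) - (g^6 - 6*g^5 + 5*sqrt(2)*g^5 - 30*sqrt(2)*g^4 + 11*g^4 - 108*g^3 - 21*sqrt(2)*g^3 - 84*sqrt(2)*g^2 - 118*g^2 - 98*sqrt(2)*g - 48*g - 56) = -g^6 - 5*sqrt(2)*g^5 + 6*g^5 - 11*g^4 + 30*sqrt(2)*g^4 + 21*sqrt(2)*g^3 + 108*g^3 + 84*sqrt(2)*g^2 + 119*g^2 + 48*g + 91*sqrt(2)*g + 56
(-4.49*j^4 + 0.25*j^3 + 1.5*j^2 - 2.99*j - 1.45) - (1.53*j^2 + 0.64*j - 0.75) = -4.49*j^4 + 0.25*j^3 - 0.03*j^2 - 3.63*j - 0.7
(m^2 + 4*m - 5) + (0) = m^2 + 4*m - 5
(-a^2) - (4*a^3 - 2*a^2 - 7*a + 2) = -4*a^3 + a^2 + 7*a - 2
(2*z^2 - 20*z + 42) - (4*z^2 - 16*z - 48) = -2*z^2 - 4*z + 90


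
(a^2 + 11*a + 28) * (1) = a^2 + 11*a + 28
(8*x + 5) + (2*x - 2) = 10*x + 3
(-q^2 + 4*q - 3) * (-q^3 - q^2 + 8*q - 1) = q^5 - 3*q^4 - 9*q^3 + 36*q^2 - 28*q + 3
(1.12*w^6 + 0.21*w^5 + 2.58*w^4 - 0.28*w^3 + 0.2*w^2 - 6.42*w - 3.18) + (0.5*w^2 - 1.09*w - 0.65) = 1.12*w^6 + 0.21*w^5 + 2.58*w^4 - 0.28*w^3 + 0.7*w^2 - 7.51*w - 3.83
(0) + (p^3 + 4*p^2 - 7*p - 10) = p^3 + 4*p^2 - 7*p - 10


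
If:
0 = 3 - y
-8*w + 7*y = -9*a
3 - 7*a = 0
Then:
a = 3/7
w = 87/28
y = 3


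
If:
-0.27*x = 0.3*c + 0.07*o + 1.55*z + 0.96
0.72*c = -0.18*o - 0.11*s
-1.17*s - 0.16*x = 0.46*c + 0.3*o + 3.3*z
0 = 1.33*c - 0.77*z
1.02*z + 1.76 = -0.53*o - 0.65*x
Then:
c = -0.11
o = -0.13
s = 0.93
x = -2.31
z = -0.19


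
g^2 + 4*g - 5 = (g - 1)*(g + 5)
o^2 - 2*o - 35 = (o - 7)*(o + 5)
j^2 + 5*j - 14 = (j - 2)*(j + 7)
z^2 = z^2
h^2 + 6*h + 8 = (h + 2)*(h + 4)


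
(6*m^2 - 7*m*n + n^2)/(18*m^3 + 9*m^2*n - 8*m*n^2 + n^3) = (m - n)/(3*m^2 + 2*m*n - n^2)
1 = 1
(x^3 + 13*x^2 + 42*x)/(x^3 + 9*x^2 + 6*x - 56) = x*(x + 6)/(x^2 + 2*x - 8)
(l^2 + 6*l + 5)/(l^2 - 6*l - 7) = (l + 5)/(l - 7)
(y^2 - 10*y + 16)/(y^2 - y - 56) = (y - 2)/(y + 7)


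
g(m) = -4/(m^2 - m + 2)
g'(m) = -4*(1 - 2*m)/(m^2 - m + 2)^2 = 4*(2*m - 1)/(m^2 - m + 2)^2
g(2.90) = -0.53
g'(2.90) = 0.34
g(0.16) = -2.14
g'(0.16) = -0.78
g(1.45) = -1.51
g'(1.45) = 1.08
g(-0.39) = -1.57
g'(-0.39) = -1.10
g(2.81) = -0.56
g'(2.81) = 0.37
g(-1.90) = -0.53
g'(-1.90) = -0.34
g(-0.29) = -1.68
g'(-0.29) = -1.12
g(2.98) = -0.51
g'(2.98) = 0.32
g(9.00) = -0.05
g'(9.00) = 0.01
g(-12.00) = -0.03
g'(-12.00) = 0.00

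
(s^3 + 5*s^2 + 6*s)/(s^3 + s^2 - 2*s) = (s + 3)/(s - 1)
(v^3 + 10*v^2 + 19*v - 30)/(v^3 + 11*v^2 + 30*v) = (v - 1)/v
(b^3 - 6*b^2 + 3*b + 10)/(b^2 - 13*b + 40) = (b^2 - b - 2)/(b - 8)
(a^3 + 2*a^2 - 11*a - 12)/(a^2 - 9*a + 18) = (a^2 + 5*a + 4)/(a - 6)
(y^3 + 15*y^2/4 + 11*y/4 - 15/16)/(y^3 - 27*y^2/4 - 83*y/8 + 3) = (y + 5/2)/(y - 8)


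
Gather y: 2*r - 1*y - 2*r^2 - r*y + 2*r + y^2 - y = -2*r^2 + 4*r + y^2 + y*(-r - 2)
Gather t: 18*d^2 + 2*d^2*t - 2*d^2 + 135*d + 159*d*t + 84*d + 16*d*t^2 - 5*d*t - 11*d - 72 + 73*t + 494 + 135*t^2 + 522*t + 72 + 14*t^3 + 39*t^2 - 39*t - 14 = 16*d^2 + 208*d + 14*t^3 + t^2*(16*d + 174) + t*(2*d^2 + 154*d + 556) + 480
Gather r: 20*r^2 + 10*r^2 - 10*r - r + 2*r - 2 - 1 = 30*r^2 - 9*r - 3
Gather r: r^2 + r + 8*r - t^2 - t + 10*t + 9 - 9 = r^2 + 9*r - t^2 + 9*t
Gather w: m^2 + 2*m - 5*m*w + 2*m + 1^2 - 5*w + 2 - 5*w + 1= m^2 + 4*m + w*(-5*m - 10) + 4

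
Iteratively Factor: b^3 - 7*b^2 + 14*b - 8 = (b - 2)*(b^2 - 5*b + 4) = (b - 4)*(b - 2)*(b - 1)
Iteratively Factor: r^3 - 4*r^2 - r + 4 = (r + 1)*(r^2 - 5*r + 4) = (r - 4)*(r + 1)*(r - 1)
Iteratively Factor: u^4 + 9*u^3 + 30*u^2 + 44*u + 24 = (u + 2)*(u^3 + 7*u^2 + 16*u + 12) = (u + 2)^2*(u^2 + 5*u + 6) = (u + 2)^3*(u + 3)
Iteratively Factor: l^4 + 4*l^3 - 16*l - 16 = (l + 2)*(l^3 + 2*l^2 - 4*l - 8) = (l + 2)^2*(l^2 - 4) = (l + 2)^3*(l - 2)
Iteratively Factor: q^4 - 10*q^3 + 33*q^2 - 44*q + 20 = (q - 5)*(q^3 - 5*q^2 + 8*q - 4) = (q - 5)*(q - 1)*(q^2 - 4*q + 4) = (q - 5)*(q - 2)*(q - 1)*(q - 2)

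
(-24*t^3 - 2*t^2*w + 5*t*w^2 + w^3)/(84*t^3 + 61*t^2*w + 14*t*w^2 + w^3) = (-2*t + w)/(7*t + w)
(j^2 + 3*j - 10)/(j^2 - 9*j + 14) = (j + 5)/(j - 7)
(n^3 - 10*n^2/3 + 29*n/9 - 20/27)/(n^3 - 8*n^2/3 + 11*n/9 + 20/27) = (3*n - 1)/(3*n + 1)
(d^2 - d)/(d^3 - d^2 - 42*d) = (1 - d)/(-d^2 + d + 42)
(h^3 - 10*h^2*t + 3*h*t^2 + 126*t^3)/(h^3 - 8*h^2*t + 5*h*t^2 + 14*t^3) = (-h^2 + 3*h*t + 18*t^2)/(-h^2 + h*t + 2*t^2)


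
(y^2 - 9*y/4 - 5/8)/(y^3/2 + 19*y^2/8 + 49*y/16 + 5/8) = 2*(2*y - 5)/(2*y^2 + 9*y + 10)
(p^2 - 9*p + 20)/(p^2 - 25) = (p - 4)/(p + 5)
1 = 1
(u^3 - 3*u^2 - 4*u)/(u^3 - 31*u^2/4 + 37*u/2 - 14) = 4*u*(u + 1)/(4*u^2 - 15*u + 14)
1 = 1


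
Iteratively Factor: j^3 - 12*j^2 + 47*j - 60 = (j - 4)*(j^2 - 8*j + 15) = (j - 5)*(j - 4)*(j - 3)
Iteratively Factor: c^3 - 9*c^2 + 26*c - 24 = (c - 3)*(c^2 - 6*c + 8) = (c - 4)*(c - 3)*(c - 2)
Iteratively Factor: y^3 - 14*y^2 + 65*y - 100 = (y - 4)*(y^2 - 10*y + 25) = (y - 5)*(y - 4)*(y - 5)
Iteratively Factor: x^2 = (x)*(x)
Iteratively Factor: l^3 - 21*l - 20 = (l - 5)*(l^2 + 5*l + 4) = (l - 5)*(l + 1)*(l + 4)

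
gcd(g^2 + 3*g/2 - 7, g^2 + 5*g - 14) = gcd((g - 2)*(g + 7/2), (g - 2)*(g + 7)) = g - 2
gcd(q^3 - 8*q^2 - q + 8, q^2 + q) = q + 1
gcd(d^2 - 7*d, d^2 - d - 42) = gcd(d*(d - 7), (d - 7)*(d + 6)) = d - 7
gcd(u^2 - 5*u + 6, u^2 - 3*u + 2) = u - 2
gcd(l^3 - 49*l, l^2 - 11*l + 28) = l - 7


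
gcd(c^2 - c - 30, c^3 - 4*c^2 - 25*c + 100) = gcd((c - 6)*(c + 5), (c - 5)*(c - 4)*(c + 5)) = c + 5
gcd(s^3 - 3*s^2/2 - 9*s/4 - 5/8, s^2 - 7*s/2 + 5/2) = s - 5/2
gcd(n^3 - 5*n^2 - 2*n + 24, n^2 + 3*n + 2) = n + 2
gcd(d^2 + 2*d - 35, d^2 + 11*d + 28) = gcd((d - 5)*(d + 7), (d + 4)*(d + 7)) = d + 7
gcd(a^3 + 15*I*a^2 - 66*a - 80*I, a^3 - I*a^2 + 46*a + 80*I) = a^2 + 7*I*a - 10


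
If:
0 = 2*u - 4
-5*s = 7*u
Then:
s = -14/5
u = 2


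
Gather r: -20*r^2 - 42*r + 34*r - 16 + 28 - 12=-20*r^2 - 8*r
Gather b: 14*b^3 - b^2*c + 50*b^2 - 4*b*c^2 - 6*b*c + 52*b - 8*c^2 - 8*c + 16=14*b^3 + b^2*(50 - c) + b*(-4*c^2 - 6*c + 52) - 8*c^2 - 8*c + 16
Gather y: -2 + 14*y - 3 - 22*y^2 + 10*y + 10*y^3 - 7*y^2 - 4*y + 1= 10*y^3 - 29*y^2 + 20*y - 4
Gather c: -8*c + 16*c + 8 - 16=8*c - 8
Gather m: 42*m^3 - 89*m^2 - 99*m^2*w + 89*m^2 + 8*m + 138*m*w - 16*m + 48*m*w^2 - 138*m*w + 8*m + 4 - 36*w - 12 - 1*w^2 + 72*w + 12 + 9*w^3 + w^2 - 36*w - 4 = 42*m^3 - 99*m^2*w + 48*m*w^2 + 9*w^3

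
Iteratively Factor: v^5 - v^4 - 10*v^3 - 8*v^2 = (v)*(v^4 - v^3 - 10*v^2 - 8*v) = v*(v - 4)*(v^3 + 3*v^2 + 2*v) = v*(v - 4)*(v + 2)*(v^2 + v) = v*(v - 4)*(v + 1)*(v + 2)*(v)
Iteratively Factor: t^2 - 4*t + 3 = (t - 1)*(t - 3)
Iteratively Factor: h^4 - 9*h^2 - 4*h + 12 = (h - 1)*(h^3 + h^2 - 8*h - 12) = (h - 1)*(h + 2)*(h^2 - h - 6) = (h - 1)*(h + 2)^2*(h - 3)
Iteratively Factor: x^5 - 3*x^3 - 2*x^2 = (x + 1)*(x^4 - x^3 - 2*x^2) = (x + 1)^2*(x^3 - 2*x^2) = (x - 2)*(x + 1)^2*(x^2) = x*(x - 2)*(x + 1)^2*(x)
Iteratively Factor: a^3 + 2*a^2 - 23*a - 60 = (a - 5)*(a^2 + 7*a + 12) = (a - 5)*(a + 4)*(a + 3)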